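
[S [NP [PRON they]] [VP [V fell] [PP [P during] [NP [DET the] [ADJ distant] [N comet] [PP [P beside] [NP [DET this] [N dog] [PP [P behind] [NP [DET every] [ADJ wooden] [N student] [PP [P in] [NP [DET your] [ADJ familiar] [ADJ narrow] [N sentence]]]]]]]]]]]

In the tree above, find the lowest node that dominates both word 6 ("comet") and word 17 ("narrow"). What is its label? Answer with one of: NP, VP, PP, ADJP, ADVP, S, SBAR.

NP

The smallest bracket enclosing both words is [NP the distant comet beside this dog behind every wooden student in your familiar narrow sentence], so the label is NP.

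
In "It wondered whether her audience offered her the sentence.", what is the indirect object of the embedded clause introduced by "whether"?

her

The verb of the embedded clause introduced by "whether" is "offered"; its indirect object is the NP "her".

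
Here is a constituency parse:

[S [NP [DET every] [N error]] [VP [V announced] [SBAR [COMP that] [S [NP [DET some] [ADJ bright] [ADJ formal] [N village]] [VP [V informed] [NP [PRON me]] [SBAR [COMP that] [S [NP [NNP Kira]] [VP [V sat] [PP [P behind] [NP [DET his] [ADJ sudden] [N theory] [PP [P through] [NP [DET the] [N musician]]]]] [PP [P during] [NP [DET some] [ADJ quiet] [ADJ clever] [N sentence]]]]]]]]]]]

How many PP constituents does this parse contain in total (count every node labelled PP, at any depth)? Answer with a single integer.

3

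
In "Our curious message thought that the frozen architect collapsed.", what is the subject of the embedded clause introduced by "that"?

the frozen architect

In the embedded clause introduced by "that" the verb is "collapsed"; the NP preceding it, "the frozen architect", is the subject.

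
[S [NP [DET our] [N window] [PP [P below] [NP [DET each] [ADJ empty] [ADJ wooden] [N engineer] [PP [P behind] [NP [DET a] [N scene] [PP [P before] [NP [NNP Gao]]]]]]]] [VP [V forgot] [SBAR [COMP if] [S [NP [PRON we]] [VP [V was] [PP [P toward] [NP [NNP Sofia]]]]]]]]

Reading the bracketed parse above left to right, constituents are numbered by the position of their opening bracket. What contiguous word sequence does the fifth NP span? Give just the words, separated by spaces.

we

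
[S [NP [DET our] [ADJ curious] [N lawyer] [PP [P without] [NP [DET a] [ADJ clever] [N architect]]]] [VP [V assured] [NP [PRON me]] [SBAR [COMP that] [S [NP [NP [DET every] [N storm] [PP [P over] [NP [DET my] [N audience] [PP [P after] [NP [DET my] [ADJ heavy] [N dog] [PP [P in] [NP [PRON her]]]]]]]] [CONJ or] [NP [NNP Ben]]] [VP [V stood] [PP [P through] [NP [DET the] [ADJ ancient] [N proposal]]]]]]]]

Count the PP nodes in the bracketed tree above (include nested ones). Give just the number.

Listing each PP by its span: [PP without a clever architect]; [PP over my audience after my heavy dog in her]; [PP after my heavy dog in her]; [PP in her]; [PP through the ancient proposal] — that makes 5.

5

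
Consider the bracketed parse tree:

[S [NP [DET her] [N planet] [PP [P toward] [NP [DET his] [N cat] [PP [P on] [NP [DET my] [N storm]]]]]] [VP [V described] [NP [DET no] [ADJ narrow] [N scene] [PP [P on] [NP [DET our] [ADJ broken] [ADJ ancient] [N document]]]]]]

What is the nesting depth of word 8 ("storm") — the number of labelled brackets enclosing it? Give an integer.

7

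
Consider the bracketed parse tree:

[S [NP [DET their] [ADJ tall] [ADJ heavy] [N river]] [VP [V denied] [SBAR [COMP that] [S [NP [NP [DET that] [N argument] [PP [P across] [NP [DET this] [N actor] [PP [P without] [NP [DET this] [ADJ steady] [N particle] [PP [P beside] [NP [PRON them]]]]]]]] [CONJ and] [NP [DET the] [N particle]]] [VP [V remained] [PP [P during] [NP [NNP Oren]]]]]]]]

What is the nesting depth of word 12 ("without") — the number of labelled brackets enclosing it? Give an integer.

10

Counting open brackets not yet closed at "without": [S [VP [SBAR [S [NP [NP [PP [NP [PP [P = 10.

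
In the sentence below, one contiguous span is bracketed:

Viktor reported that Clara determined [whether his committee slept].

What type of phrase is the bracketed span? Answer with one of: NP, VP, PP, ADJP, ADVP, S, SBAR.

"whether" is the head of the bracketed span, so the span is a subordinate clause: SBAR.

SBAR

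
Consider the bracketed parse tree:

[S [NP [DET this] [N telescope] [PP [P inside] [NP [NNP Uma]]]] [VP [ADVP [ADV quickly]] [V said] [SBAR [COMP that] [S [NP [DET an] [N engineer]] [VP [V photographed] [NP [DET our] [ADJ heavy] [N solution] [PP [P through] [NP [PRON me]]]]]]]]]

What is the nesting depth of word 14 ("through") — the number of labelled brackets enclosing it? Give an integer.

8

Counting open brackets not yet closed at "through": [S [VP [SBAR [S [VP [NP [PP [P = 8.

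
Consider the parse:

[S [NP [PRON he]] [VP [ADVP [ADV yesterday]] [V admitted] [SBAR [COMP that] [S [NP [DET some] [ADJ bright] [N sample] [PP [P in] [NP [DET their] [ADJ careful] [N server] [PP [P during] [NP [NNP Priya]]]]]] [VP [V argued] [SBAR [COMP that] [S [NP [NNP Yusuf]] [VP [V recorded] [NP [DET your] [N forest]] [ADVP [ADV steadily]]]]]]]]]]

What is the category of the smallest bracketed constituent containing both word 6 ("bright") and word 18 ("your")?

S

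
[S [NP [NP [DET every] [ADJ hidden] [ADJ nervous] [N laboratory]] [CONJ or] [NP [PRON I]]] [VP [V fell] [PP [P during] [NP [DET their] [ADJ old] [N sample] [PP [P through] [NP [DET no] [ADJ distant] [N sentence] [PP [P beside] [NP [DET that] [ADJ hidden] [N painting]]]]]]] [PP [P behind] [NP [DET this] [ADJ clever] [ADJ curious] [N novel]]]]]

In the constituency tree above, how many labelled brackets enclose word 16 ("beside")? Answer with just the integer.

8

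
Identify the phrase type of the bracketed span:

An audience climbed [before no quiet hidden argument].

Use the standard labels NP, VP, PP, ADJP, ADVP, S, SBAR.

PP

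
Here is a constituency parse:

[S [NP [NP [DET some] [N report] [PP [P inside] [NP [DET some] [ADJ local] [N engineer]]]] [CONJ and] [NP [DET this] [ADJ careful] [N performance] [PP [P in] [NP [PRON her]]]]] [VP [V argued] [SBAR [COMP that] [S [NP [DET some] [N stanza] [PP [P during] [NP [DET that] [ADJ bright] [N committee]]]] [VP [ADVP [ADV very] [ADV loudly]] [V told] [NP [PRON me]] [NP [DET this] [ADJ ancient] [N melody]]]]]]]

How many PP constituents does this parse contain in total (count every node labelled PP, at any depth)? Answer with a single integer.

3

Listing each PP by its span: [PP inside some local engineer]; [PP in her]; [PP during that bright committee] — that makes 3.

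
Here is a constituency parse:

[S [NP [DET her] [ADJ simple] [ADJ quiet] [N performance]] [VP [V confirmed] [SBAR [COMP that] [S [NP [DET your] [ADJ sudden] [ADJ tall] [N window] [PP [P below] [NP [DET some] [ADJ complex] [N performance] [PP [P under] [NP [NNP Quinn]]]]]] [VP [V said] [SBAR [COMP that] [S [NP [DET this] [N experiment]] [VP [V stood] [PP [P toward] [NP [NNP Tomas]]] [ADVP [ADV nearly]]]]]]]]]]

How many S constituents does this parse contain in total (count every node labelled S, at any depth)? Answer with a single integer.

Scanning left to right, an opening `[S` appears at word positions 1, 7, 19 — 3 in total.

3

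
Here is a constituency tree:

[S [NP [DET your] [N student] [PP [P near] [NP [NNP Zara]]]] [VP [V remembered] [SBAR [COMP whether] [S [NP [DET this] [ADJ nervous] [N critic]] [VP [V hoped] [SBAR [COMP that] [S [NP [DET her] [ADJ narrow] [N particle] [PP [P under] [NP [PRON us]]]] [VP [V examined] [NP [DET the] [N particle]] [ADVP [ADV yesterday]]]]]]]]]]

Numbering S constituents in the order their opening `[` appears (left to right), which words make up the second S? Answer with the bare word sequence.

this nervous critic hoped that her narrow particle under us examined the particle yesterday

Opening `[S` markers occur at word positions 1, 7, 12; the second of these opens the constituent [S this nervous critic hoped that her narrow particle under us examined the particle yesterday].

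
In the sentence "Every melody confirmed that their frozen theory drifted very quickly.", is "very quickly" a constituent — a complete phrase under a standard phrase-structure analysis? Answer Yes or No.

"very quickly" is exactly the adverb phrase [ADVP very quickly], a complete constituent.

Yes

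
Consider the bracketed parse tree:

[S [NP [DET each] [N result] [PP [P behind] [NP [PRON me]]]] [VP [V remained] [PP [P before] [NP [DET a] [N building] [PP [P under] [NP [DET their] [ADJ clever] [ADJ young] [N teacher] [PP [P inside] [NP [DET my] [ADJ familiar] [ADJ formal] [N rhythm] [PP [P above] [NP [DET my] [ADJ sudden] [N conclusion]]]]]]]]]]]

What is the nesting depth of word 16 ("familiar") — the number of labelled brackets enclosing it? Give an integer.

Counting open brackets not yet closed at "familiar": [S [VP [PP [NP [PP [NP [PP [NP [ADJ = 9.

9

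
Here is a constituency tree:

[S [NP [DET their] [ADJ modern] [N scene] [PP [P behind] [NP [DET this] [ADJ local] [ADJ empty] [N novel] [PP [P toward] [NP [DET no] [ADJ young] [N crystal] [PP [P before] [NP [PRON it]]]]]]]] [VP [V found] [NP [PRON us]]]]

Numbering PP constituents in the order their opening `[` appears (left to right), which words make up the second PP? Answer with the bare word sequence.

toward no young crystal before it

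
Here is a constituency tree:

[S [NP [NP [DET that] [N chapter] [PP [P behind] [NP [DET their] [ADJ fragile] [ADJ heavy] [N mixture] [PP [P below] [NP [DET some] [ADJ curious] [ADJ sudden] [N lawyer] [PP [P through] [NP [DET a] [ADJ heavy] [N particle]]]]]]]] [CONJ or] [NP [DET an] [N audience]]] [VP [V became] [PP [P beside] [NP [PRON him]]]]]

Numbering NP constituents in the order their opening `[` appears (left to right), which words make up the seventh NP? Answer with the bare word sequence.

him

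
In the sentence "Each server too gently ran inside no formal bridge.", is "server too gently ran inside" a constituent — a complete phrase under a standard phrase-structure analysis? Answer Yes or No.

No

The sequence begins inside the noun phrase "each server" and ends inside the verb phrase "too gently ran inside no formal bridge"; it crosses a phrase boundary, so no single node in the tree spans exactly those words.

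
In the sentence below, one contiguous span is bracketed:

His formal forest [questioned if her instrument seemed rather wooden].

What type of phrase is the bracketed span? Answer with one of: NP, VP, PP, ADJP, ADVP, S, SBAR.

VP

"questioned" is the head of the bracketed span, so the span is a verb phrase: VP.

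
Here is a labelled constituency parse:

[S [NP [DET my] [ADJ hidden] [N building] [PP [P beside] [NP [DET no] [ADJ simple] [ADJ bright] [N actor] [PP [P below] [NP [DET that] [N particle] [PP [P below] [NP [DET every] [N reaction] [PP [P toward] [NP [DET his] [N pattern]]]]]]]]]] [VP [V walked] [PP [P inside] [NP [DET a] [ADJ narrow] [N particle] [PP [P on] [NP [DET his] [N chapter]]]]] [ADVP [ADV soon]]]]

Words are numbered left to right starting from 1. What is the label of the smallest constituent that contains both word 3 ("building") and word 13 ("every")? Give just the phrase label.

Word 3 lies under S → NP → N; word 13 lies under S → NP → PP → NP → PP → NP → PP → NP → DET. The lowest shared node is the NP.

NP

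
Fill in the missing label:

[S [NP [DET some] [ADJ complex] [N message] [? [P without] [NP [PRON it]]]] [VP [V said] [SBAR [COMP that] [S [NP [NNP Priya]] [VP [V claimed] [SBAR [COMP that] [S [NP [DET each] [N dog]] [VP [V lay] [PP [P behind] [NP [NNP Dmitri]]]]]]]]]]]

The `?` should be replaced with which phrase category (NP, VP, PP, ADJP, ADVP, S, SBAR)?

PP

The `?` node immediately contains: P 'without', NP. That is the internal structure of a prepositional phrase, so the label is PP.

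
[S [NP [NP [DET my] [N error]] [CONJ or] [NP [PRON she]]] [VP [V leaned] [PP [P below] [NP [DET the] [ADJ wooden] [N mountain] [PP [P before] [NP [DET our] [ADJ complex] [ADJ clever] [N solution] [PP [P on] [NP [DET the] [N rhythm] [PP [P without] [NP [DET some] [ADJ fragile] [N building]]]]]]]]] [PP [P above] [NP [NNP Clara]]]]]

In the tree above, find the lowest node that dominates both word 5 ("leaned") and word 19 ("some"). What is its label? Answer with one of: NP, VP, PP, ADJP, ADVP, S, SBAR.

VP

Both words fall inside [VP leaned below the wooden mountain before our complex clever solution on the rhythm without some fragile building above Clara] (words 5–23), and no smaller constituent contains them both. Label: VP.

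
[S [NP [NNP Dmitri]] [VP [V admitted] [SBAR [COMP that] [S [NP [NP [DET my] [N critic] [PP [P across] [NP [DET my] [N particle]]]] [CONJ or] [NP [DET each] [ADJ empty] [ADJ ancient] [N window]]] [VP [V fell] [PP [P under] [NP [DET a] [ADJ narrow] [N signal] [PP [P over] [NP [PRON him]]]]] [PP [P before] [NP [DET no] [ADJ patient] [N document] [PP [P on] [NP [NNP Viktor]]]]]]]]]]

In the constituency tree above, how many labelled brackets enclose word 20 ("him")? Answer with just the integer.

10

Path from the root down to the word: S → VP → SBAR → S → VP → PP → NP → PP → NP → PRON. That is 10 enclosing brackets.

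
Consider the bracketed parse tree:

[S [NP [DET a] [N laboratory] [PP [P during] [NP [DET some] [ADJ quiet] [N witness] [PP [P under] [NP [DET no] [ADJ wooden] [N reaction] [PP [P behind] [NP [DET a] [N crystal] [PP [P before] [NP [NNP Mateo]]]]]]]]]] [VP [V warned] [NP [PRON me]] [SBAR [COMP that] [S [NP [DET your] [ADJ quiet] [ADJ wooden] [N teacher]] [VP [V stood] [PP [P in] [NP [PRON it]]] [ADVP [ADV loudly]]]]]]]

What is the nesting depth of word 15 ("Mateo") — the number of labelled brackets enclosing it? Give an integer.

The word sits inside NNP, which is inside NP, inside PP, inside NP, inside PP, inside NP, inside PP, inside NP, inside PP, inside NP, inside S — 11 brackets in all.

11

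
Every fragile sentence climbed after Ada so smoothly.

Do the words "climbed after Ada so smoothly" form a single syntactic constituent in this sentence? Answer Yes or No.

Yes

"climbed after Ada so smoothly" is exactly the verb phrase [VP climbed after Ada so smoothly], a complete constituent.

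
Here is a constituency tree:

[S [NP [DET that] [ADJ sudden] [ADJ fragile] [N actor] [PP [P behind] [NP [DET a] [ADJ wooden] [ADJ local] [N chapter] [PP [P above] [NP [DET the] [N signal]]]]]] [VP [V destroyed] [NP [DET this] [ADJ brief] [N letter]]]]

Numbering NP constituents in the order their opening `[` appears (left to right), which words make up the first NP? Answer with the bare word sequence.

Opening `[NP` markers occur at word positions 1, 6, 11, 14; the first of these opens the constituent [NP that sudden fragile actor behind a wooden local chapter above the signal].

that sudden fragile actor behind a wooden local chapter above the signal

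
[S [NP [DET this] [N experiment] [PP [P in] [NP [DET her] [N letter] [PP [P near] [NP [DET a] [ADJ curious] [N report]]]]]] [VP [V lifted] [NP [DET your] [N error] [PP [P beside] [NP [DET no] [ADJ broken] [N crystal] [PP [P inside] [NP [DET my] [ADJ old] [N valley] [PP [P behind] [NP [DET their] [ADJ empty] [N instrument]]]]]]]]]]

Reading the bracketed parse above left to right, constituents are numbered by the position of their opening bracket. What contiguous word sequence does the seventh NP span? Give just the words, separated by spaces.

their empty instrument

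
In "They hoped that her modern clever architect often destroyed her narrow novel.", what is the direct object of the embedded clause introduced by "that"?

"destroyed" heads the VP of the embedded clause introduced by "that", and "her narrow novel" is its direct object.

her narrow novel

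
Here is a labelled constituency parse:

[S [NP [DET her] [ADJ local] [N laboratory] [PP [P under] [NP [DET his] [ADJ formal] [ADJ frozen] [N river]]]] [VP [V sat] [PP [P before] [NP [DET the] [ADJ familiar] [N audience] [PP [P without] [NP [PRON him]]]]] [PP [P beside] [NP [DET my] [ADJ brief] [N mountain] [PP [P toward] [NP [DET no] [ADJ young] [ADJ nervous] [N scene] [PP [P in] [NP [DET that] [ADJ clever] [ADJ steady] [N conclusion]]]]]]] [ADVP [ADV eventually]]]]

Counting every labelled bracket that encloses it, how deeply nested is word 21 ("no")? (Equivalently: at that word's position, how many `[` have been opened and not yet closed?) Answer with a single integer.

7

Counting open brackets not yet closed at "no": [S [VP [PP [NP [PP [NP [DET = 7.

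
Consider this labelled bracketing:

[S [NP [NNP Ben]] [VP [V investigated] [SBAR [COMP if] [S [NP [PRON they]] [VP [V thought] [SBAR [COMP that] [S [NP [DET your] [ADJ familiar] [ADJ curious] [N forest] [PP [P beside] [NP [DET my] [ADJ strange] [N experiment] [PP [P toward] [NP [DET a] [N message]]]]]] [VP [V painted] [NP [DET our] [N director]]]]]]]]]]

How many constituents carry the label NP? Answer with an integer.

Listing each NP by its span: [NP Ben]; [NP they]; [NP your familiar curious forest beside my strange experiment toward a message]; [NP my strange experiment toward a message]; [NP a message]; [NP our director] — that makes 6.

6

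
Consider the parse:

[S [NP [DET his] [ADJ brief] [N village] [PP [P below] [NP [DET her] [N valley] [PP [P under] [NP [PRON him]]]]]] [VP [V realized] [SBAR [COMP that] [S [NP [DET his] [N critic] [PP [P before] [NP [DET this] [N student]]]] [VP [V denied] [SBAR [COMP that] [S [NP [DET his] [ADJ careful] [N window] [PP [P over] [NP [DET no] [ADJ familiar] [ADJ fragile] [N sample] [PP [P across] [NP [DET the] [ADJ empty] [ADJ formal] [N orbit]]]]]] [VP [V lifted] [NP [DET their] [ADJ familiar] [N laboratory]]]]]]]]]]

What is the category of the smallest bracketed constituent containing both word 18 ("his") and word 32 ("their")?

S

Both words fall inside [S his careful window over no familiar fragile sample across the empty formal orbit lifted their familiar laboratory] (words 18–34), and no smaller constituent contains them both. Label: S.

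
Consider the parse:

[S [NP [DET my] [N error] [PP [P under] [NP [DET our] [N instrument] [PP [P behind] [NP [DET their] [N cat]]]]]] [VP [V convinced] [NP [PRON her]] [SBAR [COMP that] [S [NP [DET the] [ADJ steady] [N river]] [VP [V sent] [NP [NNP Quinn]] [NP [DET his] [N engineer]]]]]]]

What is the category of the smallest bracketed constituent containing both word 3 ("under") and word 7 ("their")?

PP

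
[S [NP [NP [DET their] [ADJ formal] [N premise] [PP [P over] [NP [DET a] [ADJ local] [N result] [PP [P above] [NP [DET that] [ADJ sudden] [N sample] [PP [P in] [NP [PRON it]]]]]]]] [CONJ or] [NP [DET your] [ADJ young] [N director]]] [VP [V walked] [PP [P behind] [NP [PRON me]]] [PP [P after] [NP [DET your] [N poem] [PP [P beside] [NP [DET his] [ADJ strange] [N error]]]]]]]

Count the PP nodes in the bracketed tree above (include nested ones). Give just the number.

6

The PP constituents are: [PP over a local result above that sudden sample in it]; [PP above that sudden sample in it]; [PP in it]; [PP behind me]; [PP after your poem beside his strange error]; [PP beside his strange error]. Total: 6.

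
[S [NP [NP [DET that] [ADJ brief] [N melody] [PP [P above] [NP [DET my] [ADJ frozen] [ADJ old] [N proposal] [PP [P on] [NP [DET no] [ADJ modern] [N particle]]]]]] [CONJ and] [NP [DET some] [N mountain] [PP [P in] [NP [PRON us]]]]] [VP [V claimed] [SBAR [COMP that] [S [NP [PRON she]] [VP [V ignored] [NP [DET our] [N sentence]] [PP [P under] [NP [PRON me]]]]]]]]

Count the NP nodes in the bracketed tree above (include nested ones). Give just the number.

9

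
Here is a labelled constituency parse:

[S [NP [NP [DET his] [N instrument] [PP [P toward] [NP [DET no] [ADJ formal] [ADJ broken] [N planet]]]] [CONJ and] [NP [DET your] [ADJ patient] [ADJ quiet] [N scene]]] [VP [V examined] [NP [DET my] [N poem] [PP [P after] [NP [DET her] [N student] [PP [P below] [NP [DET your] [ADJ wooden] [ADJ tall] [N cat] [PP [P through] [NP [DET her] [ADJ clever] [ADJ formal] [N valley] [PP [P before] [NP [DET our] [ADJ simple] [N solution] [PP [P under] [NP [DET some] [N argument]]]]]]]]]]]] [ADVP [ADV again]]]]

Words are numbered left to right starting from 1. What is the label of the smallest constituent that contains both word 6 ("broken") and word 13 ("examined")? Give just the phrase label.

Both words fall inside [S his instrument toward no formal broken planet and your patient quiet scene examined my poem after her student below your wooden tall cat through her clever formal valley before our simple solution under some argument again] (words 1–36), and no smaller constituent contains them both. Label: S.

S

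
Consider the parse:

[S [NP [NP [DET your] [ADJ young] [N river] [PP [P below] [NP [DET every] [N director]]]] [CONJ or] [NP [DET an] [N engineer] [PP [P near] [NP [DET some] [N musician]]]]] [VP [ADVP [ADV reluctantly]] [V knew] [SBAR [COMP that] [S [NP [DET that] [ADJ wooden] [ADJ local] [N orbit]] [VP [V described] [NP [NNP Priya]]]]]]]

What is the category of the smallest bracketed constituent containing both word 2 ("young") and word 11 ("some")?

NP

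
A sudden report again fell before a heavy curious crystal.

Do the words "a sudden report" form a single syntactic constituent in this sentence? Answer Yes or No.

The sequence corresponds to a single NP node — the noun phrase "a sudden report".

Yes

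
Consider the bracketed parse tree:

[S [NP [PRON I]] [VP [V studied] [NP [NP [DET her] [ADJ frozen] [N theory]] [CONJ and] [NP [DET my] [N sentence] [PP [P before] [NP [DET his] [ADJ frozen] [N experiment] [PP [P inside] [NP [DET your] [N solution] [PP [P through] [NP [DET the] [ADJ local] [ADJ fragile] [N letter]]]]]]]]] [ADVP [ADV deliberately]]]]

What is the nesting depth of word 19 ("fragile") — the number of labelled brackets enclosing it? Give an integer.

11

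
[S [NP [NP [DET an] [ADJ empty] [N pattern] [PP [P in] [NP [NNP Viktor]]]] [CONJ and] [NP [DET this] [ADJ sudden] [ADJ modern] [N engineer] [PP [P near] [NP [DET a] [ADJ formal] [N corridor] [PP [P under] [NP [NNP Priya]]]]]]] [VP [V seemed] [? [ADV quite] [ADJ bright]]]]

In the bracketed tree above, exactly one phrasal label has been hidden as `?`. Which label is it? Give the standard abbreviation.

ADJP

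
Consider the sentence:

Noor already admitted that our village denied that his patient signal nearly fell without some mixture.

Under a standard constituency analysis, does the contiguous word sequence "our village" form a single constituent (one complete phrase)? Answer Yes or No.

Yes

These words form the whole noun phrase headed by "village", so yes — one constituent.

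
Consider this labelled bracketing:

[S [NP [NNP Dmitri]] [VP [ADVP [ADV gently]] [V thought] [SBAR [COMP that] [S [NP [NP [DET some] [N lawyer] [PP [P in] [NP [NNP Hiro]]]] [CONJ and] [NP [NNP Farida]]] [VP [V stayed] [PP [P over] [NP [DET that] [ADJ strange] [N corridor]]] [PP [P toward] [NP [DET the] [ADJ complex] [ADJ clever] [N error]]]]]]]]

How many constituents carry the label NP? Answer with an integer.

7

Listing each NP by its span: [NP Dmitri]; [NP some lawyer in Hiro and Farida]; [NP some lawyer in Hiro]; [NP Hiro]; [NP Farida]; [NP that strange corridor] … — that makes 7.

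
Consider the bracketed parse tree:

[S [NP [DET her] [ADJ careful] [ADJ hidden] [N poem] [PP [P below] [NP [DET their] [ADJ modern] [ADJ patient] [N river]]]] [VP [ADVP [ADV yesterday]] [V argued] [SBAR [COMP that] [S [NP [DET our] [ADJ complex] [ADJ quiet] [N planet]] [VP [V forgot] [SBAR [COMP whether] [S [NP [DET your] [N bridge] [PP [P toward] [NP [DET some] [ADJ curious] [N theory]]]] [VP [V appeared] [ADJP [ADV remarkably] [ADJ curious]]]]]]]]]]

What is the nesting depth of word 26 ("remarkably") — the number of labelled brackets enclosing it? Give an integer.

The word sits inside ADV, which is inside ADJP, inside VP, inside S, inside SBAR, inside VP, inside S, inside SBAR, inside VP, inside S — 10 brackets in all.

10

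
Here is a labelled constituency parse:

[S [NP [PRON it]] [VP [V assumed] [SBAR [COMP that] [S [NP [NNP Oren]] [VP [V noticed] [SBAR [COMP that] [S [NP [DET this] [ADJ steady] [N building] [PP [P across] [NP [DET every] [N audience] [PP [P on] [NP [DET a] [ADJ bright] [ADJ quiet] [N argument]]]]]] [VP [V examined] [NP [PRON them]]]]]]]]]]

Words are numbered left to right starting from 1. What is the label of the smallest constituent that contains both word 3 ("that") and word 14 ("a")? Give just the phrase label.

SBAR

The smallest bracket enclosing both words is [SBAR that Oren noticed that this steady building across every audience on a bright quiet argument examined them], so the label is SBAR.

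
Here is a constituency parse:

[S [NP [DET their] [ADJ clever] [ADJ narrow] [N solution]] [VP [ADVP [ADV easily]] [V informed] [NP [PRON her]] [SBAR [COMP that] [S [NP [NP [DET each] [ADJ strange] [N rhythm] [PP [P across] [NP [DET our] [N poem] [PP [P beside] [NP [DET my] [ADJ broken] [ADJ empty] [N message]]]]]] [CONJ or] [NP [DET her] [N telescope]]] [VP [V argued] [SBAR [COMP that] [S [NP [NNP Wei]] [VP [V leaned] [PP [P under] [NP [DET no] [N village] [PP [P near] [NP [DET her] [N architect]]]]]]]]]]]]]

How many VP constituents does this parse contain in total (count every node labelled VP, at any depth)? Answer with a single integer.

Scanning left to right, an opening `[VP` appears at word positions 5, 23, 26 — 3 in total.

3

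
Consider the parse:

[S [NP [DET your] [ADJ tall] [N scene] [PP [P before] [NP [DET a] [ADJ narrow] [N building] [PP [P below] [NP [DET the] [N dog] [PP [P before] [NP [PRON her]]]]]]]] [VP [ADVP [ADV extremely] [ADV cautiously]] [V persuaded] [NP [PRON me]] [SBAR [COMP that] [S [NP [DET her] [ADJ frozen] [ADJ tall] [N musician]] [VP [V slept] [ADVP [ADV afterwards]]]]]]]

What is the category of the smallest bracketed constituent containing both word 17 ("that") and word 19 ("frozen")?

SBAR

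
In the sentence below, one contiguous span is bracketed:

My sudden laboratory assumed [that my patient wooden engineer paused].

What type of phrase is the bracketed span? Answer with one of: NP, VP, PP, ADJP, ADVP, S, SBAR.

SBAR

The bracketed span "that my patient wooden engineer paused" is headed by "that", making it a subordinate clause (SBAR).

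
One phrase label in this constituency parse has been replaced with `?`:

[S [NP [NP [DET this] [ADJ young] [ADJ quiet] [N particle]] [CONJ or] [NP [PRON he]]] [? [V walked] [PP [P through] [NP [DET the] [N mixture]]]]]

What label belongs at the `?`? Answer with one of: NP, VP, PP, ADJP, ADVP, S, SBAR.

VP

Looking at what the `?` directly dominates — V 'walked', PP — this is a verb phrase (VP).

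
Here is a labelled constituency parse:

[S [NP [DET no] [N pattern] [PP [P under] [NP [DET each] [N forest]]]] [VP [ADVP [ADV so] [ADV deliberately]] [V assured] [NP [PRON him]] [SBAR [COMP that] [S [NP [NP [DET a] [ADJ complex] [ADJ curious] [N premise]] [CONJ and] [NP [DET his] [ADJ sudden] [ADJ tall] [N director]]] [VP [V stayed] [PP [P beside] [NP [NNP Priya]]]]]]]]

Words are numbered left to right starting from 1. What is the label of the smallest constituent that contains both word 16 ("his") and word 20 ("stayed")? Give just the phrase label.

The smallest bracket enclosing both words is [S a complex curious premise and his sudden tall director stayed beside Priya], so the label is S.

S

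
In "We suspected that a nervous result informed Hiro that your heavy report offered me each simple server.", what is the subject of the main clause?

we

"we" is the NP that combines with the VP headed by "suspected" to form the main clause — the subject.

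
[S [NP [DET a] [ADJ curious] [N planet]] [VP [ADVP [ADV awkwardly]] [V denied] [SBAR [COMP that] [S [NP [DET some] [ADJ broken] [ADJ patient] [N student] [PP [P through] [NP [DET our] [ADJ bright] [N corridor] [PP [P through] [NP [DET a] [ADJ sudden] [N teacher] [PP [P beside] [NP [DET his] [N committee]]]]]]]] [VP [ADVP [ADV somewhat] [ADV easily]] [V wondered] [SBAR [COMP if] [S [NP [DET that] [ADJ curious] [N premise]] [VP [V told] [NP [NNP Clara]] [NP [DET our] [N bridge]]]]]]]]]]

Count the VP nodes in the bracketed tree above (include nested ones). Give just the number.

3

The VP constituents are: [VP awkwardly denied that some broken patient student through our bright corridor through a sudden teacher beside his committee somewhat easily wondered if that curious premise told Clara our bridge]; [VP somewhat easily wondered if that curious premise told Clara our bridge]; [VP told Clara our bridge]. Total: 3.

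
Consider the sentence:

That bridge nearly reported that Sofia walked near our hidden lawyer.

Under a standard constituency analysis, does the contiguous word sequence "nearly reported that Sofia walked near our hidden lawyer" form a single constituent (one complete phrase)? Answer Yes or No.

Yes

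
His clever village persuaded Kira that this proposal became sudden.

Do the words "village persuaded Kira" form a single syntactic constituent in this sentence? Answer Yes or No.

No

"village" belongs to the noun phrase "his clever village" while "Kira" belongs to the verb phrase "persuaded Kira that this proposal became sudden"; a span that runs across that boundary is not a single phrase.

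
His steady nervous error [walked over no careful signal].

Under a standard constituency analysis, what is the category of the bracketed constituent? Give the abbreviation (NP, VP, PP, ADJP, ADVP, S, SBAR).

VP

"walked" is the head of the bracketed span, so the span is a verb phrase: VP.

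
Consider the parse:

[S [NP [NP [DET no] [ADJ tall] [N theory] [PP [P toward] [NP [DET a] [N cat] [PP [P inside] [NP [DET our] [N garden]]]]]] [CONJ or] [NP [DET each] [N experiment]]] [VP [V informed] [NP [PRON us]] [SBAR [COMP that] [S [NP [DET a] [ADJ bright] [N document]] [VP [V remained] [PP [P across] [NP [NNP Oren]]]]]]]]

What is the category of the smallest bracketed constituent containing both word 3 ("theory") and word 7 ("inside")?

NP

Both words fall inside [NP no tall theory toward a cat inside our garden] (words 1–9), and no smaller constituent contains them both. Label: NP.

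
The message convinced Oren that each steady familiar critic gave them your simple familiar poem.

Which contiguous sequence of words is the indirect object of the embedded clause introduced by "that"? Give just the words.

"gave" heads the VP of the embedded clause introduced by "that", and "them" is its indirect object.

them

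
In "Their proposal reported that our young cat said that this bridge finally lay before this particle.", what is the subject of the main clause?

"their proposal" is the NP that combines with the VP headed by "reported" to form the main clause — the subject.

their proposal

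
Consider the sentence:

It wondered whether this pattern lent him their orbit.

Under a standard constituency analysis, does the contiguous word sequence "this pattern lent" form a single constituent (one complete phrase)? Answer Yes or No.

No

The smallest constituent containing the whole sequence is the clause [S this pattern lent him their orbit], but the sequence is only part of it — it straddles the boundary between noun phrase "this pattern" and verb phrase "lent him their orbit".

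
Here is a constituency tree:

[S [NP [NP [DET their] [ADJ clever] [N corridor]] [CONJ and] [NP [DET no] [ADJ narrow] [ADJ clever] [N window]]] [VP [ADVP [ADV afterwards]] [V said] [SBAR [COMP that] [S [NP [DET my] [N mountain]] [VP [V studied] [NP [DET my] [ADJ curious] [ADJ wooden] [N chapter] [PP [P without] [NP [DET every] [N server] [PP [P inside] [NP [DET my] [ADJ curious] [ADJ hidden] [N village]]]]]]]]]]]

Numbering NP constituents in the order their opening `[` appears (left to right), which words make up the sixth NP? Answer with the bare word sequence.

every server inside my curious hidden village

Opening `[NP` markers occur at word positions 1, 1, 5, 12, 15, 20, 23; the sixth of these opens the constituent [NP every server inside my curious hidden village].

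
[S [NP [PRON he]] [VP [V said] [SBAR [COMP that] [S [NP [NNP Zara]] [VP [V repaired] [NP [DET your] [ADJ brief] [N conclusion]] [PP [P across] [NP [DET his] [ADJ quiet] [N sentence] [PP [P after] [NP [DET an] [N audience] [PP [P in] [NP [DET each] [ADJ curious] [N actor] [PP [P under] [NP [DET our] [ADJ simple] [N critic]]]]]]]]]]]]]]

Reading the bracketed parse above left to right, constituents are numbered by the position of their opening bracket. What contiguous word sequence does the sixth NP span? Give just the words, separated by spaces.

each curious actor under our simple critic

In left-to-right order the NP constituents are "he"; "Zara"; "your brief conclusion"; "his quiet sentence after an audience in each curious actor under our simple critic"; "an audience in each curious actor under our simple critic"; "each curious actor under our simple critic"; "our simple critic". Number 6 is "each curious actor under our simple critic".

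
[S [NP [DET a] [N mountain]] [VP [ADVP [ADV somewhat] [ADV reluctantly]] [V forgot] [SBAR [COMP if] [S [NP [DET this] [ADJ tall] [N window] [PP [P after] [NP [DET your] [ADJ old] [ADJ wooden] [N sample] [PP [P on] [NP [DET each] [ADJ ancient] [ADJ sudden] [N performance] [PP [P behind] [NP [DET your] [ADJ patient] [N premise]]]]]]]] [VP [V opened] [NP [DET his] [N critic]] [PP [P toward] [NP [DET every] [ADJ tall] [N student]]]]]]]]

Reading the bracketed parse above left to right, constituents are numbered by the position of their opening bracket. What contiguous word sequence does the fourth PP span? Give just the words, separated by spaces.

toward every tall student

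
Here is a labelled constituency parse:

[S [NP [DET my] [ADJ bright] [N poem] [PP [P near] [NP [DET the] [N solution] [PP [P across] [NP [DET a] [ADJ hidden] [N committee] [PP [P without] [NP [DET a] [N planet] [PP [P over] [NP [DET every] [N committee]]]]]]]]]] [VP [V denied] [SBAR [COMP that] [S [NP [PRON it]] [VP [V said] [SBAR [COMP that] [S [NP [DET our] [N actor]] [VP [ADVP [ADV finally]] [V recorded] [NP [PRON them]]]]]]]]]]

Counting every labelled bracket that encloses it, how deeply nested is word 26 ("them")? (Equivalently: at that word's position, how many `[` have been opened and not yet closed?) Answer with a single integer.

10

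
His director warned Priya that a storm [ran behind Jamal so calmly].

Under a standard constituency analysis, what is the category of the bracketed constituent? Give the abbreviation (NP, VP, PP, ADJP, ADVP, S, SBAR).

VP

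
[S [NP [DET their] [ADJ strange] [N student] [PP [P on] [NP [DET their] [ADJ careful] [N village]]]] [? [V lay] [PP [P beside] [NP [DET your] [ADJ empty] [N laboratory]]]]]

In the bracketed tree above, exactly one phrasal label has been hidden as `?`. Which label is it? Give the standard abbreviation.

VP

A constituent whose immediate children are V 'lay', PP is a verb phrase: VP.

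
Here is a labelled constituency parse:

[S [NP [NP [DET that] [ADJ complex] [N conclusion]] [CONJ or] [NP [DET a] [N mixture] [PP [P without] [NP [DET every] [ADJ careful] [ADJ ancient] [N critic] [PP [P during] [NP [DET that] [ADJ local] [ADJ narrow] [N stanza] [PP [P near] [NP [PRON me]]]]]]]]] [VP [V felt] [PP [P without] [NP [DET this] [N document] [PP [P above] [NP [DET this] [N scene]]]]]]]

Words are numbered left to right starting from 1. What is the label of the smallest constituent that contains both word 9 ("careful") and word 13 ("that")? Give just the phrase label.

Both words fall inside [NP every careful ancient critic during that local narrow stanza near me] (words 8–18), and no smaller constituent contains them both. Label: NP.

NP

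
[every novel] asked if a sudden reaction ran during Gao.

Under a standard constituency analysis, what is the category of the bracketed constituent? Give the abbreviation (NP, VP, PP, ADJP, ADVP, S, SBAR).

"novel" is the head of the bracketed span, so the span is a noun phrase: NP.

NP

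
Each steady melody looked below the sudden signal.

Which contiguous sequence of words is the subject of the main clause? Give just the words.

each steady melody

In the main clause the verb is "looked"; the NP preceding it, "each steady melody", is the subject.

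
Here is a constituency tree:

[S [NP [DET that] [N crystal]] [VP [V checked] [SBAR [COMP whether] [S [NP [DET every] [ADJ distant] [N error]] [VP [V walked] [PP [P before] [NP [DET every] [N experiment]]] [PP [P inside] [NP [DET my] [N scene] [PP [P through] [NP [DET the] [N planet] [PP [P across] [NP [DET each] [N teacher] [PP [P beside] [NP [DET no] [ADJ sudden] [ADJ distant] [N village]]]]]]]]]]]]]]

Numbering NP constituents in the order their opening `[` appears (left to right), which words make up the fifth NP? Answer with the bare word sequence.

the planet across each teacher beside no sudden distant village

Opening `[NP` markers occur at word positions 1, 5, 10, 13, 16, 19, 22; the fifth of these opens the constituent [NP the planet across each teacher beside no sudden distant village].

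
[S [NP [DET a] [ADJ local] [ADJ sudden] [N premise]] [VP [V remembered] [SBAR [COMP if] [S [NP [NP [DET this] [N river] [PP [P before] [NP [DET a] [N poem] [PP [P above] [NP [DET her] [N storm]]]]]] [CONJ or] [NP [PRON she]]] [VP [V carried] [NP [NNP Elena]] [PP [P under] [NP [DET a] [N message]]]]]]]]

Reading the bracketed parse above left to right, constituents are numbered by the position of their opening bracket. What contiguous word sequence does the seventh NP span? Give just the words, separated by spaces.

Elena

The NP opening brackets appear, in order, over: "a local sudden premise"; "this river before a poem above her storm or she"; "this river before a poem above her storm"; "a poem above her storm"; "her storm"; "she"; "Elena"; "a message". The seventh one spans "Elena".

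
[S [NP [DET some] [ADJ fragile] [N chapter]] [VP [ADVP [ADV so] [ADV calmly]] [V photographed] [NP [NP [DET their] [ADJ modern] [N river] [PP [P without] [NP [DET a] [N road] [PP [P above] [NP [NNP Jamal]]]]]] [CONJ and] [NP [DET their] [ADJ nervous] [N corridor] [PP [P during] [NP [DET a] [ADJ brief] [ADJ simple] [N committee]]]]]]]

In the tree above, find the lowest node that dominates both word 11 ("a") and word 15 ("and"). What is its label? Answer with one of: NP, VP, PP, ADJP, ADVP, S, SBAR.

NP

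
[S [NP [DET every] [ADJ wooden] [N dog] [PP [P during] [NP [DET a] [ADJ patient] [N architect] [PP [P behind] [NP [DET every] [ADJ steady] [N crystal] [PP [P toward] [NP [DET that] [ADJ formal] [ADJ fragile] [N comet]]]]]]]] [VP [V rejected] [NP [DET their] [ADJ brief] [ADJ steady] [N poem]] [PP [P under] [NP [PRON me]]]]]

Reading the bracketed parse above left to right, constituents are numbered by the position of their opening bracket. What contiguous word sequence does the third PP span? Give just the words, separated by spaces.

In left-to-right order the PP constituents are "during a patient architect behind every steady crystal toward that formal fragile comet"; "behind every steady crystal toward that formal fragile comet"; "toward that formal fragile comet"; "under me". Number 3 is "toward that formal fragile comet".

toward that formal fragile comet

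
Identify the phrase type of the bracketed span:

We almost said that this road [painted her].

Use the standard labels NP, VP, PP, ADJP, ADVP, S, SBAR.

VP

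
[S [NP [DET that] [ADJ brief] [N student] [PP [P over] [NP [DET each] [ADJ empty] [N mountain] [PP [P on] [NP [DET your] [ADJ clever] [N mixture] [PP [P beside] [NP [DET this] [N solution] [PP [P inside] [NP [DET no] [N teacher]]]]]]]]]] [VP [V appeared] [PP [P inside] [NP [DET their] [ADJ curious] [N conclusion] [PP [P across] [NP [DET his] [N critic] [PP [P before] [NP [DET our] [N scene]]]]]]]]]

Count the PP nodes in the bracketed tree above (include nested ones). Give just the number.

7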